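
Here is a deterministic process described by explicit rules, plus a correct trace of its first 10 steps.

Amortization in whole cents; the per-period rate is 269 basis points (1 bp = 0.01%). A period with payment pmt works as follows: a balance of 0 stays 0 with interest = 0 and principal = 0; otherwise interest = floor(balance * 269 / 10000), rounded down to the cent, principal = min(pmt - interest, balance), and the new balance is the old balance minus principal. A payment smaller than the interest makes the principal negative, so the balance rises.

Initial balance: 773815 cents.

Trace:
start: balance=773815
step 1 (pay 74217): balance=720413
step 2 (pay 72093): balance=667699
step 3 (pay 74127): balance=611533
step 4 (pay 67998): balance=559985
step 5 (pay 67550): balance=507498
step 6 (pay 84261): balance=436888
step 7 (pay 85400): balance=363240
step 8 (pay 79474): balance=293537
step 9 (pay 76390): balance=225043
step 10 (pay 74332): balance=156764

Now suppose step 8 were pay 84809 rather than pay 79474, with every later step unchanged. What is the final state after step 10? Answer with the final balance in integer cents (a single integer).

(re-executing from step 8 with the substitution; state before step 8: balance=363240)
step 8 (pay 84809): balance=288202
step 9 (pay 76390): balance=219564
step 10 (pay 74332): balance=151138

151138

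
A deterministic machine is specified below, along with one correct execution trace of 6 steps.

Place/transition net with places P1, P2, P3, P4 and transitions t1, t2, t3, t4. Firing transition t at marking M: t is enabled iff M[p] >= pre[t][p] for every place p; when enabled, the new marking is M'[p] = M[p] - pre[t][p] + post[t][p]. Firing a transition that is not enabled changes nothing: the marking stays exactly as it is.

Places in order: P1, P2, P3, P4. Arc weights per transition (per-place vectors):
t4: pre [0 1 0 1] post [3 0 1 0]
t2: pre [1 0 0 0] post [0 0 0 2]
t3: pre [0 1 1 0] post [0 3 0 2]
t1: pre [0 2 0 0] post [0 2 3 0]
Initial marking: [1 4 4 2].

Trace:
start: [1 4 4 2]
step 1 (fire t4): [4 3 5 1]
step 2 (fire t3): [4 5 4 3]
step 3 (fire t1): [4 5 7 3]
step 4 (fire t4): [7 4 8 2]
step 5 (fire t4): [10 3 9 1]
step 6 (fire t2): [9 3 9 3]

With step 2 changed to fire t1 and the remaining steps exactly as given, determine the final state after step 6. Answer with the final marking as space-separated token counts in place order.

6 2 12 2

(re-executing from step 2 with the substitution; state before step 2: [4 3 5 1])
step 2 (fire t1): [4 3 8 1]
step 3 (fire t1): [4 3 11 1]
step 4 (fire t4): [7 2 12 0]
step 5 (fire t4): [7 2 12 0]
step 6 (fire t2): [6 2 12 2]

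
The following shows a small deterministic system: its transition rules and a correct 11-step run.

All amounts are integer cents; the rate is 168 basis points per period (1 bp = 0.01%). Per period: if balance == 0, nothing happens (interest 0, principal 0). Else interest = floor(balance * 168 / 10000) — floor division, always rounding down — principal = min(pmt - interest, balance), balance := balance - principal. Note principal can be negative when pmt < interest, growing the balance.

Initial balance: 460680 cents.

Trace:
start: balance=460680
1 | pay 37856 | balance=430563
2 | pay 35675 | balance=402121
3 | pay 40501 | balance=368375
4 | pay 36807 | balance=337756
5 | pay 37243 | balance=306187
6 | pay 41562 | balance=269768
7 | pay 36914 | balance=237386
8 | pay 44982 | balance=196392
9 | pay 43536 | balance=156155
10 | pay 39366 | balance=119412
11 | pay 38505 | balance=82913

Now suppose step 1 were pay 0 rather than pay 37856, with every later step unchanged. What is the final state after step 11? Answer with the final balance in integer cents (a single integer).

(re-executing from step 1 with the substitution; state before step 1: balance=460680)
1 | pay 0 | balance=468419
2 | pay 35675 | balance=440613
3 | pay 40501 | balance=407514
4 | pay 36807 | balance=377553
5 | pay 37243 | balance=346652
6 | pay 41562 | balance=310913
7 | pay 36914 | balance=279222
8 | pay 44982 | balance=238930
9 | pay 43536 | balance=199408
10 | pay 39366 | balance=163392
11 | pay 38505 | balance=127631

127631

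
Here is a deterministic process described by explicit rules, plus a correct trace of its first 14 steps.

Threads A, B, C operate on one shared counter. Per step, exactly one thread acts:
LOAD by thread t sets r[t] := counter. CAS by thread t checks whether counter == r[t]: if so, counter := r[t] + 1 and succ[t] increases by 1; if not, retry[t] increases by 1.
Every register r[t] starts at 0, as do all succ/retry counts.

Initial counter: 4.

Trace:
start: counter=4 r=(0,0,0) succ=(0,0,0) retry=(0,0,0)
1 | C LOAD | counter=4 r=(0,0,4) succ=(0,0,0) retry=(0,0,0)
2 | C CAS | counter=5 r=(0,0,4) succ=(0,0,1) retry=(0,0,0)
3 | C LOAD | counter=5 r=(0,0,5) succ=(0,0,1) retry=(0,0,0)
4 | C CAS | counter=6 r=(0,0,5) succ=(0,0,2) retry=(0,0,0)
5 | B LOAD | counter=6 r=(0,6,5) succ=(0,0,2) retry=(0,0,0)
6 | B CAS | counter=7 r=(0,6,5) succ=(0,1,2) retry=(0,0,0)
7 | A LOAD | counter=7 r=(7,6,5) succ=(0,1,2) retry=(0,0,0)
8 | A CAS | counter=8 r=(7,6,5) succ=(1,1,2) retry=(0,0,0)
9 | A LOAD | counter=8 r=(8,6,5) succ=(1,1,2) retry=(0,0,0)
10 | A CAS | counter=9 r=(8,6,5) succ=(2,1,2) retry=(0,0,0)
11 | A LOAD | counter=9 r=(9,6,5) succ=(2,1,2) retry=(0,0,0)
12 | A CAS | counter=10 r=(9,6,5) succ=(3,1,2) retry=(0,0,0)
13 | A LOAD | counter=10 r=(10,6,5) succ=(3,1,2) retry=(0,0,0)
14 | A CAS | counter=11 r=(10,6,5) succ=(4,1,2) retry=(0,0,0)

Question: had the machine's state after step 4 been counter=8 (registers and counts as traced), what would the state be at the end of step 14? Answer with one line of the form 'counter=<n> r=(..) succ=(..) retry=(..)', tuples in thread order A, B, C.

state after step 4 := counter=8 r=(0,0,5) succ=(0,0,2) retry=(0,0,0)
5 | B LOAD | counter=8 r=(0,8,5) succ=(0,0,2) retry=(0,0,0)
6 | B CAS | counter=9 r=(0,8,5) succ=(0,1,2) retry=(0,0,0)
7 | A LOAD | counter=9 r=(9,8,5) succ=(0,1,2) retry=(0,0,0)
8 | A CAS | counter=10 r=(9,8,5) succ=(1,1,2) retry=(0,0,0)
9 | A LOAD | counter=10 r=(10,8,5) succ=(1,1,2) retry=(0,0,0)
10 | A CAS | counter=11 r=(10,8,5) succ=(2,1,2) retry=(0,0,0)
11 | A LOAD | counter=11 r=(11,8,5) succ=(2,1,2) retry=(0,0,0)
12 | A CAS | counter=12 r=(11,8,5) succ=(3,1,2) retry=(0,0,0)
13 | A LOAD | counter=12 r=(12,8,5) succ=(3,1,2) retry=(0,0,0)
14 | A CAS | counter=13 r=(12,8,5) succ=(4,1,2) retry=(0,0,0)

counter=13 r=(12,8,5) succ=(4,1,2) retry=(0,0,0)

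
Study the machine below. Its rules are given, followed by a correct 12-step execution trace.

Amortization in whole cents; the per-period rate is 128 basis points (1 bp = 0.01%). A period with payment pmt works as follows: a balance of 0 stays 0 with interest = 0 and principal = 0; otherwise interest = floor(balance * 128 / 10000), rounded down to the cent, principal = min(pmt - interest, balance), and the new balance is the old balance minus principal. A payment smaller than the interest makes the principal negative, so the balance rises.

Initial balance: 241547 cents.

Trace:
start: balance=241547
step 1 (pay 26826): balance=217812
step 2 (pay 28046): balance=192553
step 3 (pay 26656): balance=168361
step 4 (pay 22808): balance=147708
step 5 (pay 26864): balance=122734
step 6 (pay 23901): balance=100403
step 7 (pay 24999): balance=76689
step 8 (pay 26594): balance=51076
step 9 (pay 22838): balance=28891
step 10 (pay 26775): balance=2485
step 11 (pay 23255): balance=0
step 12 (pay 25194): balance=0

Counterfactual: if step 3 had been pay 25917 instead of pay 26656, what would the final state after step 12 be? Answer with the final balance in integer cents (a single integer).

(re-executing from step 3 with the substitution; state before step 3: balance=192553)
step 3 (pay 25917): balance=169100
step 4 (pay 22808): balance=148456
step 5 (pay 26864): balance=123492
step 6 (pay 23901): balance=101171
step 7 (pay 24999): balance=77466
step 8 (pay 26594): balance=51863
step 9 (pay 22838): balance=29688
step 10 (pay 26775): balance=3293
step 11 (pay 23255): balance=0
step 12 (pay 25194): balance=0

0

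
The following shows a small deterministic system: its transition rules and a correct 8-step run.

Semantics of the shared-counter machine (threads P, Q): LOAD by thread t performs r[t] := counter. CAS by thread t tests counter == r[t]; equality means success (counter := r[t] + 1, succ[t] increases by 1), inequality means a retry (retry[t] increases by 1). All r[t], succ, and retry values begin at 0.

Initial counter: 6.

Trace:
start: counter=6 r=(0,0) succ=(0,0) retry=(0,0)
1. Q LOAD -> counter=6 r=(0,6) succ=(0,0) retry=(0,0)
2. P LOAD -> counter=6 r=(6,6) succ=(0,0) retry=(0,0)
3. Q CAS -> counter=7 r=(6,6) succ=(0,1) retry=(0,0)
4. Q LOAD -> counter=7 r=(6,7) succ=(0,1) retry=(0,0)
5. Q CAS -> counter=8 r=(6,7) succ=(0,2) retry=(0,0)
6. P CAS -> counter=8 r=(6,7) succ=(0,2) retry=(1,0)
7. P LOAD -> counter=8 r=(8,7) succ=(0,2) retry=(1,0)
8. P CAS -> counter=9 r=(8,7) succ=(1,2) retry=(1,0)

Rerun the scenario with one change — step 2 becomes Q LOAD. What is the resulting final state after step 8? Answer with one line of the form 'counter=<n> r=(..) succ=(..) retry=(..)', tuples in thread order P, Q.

(re-executing from step 2 with the substitution; state before step 2: counter=6 r=(0,6) succ=(0,0) retry=(0,0))
2. Q LOAD -> counter=6 r=(0,6) succ=(0,0) retry=(0,0)
3. Q CAS -> counter=7 r=(0,6) succ=(0,1) retry=(0,0)
4. Q LOAD -> counter=7 r=(0,7) succ=(0,1) retry=(0,0)
5. Q CAS -> counter=8 r=(0,7) succ=(0,2) retry=(0,0)
6. P CAS -> counter=8 r=(0,7) succ=(0,2) retry=(1,0)
7. P LOAD -> counter=8 r=(8,7) succ=(0,2) retry=(1,0)
8. P CAS -> counter=9 r=(8,7) succ=(1,2) retry=(1,0)

counter=9 r=(8,7) succ=(1,2) retry=(1,0)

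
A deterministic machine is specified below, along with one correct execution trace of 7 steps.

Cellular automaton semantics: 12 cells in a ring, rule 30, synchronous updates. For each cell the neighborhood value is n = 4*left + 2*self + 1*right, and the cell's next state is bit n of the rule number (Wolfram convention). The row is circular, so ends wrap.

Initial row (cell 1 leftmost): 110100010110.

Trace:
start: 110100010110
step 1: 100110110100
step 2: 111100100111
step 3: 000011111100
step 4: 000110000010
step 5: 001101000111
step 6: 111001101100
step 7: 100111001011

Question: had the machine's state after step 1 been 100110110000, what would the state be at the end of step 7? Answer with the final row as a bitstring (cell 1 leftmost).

state after step 1 := 100110110000
step 2: 111100101001
step 3: 000011101111
step 4: 100110001000
step 5: 111101011101
step 6: 000001010001
step 7: 100011011011

100011011011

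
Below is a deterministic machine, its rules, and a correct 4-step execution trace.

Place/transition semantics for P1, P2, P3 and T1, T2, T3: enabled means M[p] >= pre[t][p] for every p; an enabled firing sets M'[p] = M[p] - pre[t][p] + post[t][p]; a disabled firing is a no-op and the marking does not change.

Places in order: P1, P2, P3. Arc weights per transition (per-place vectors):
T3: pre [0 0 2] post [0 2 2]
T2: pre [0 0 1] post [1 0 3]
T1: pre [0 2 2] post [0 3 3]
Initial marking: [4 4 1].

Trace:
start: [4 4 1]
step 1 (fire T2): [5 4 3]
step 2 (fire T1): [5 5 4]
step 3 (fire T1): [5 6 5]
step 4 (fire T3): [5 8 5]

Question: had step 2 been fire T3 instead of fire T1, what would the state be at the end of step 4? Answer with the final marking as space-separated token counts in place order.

(re-executing from step 2 with the substitution; state before step 2: [5 4 3])
step 2 (fire T3): [5 6 3]
step 3 (fire T1): [5 7 4]
step 4 (fire T3): [5 9 4]

5 9 4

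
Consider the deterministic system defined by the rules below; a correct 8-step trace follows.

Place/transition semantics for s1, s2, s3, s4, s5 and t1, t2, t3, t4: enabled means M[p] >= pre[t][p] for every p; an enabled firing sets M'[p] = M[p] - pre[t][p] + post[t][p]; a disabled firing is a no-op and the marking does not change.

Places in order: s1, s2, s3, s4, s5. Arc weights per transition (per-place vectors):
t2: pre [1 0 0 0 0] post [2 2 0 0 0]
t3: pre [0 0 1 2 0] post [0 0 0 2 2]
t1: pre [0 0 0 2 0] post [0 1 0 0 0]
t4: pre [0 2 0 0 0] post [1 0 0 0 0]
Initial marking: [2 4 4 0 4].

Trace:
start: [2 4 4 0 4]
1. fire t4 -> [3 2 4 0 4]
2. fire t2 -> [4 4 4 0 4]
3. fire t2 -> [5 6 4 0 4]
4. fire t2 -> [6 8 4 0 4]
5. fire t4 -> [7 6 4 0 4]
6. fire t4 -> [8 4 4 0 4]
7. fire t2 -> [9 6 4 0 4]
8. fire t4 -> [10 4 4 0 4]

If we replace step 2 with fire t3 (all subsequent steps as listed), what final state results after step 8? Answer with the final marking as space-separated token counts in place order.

(re-executing from step 2 with the substitution; state before step 2: [3 2 4 0 4])
2. fire t3 -> [3 2 4 0 4]
3. fire t2 -> [4 4 4 0 4]
4. fire t2 -> [5 6 4 0 4]
5. fire t4 -> [6 4 4 0 4]
6. fire t4 -> [7 2 4 0 4]
7. fire t2 -> [8 4 4 0 4]
8. fire t4 -> [9 2 4 0 4]

9 2 4 0 4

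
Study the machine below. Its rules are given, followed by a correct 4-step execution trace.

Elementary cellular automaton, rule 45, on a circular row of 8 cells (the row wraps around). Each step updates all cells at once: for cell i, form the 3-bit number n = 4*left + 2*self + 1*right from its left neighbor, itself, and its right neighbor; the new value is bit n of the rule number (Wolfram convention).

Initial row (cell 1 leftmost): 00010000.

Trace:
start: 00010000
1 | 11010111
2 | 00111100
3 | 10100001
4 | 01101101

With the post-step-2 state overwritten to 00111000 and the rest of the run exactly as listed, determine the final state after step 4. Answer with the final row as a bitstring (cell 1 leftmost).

state after step 2 := 00111000
3 | 10100011
4 | 01101010

01101010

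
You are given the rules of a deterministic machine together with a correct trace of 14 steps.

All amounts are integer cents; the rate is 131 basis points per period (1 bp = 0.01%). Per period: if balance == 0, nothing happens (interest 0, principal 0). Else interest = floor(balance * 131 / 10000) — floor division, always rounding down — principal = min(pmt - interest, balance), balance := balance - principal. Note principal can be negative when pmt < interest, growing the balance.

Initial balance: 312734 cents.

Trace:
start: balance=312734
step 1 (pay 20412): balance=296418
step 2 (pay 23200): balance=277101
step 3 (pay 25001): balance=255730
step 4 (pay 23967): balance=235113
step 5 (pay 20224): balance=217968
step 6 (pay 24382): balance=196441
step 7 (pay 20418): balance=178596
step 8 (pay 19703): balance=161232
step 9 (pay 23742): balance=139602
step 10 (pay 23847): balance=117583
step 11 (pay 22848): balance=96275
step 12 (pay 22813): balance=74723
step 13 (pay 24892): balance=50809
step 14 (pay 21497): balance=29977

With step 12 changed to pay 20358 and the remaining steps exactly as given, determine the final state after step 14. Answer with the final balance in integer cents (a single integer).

(re-executing from step 12 with the substitution; state before step 12: balance=96275)
step 12 (pay 20358): balance=77178
step 13 (pay 24892): balance=53297
step 14 (pay 21497): balance=32498

32498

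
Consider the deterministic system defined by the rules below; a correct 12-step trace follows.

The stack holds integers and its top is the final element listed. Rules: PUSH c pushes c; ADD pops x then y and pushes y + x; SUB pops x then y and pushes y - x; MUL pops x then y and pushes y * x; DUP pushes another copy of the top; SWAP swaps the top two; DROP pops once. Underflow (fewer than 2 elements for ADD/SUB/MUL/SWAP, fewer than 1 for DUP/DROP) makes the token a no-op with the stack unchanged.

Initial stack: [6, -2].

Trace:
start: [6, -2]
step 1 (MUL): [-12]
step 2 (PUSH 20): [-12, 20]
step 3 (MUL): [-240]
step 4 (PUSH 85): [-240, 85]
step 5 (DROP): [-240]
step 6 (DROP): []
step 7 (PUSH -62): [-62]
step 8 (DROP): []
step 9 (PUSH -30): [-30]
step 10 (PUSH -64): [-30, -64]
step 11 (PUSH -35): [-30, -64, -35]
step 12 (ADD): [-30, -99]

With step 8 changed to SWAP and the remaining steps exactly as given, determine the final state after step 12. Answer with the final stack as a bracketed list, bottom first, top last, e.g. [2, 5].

(re-executing from step 8 with the substitution; state before step 8: [-62])
step 8 (SWAP): [-62]
step 9 (PUSH -30): [-62, -30]
step 10 (PUSH -64): [-62, -30, -64]
step 11 (PUSH -35): [-62, -30, -64, -35]
step 12 (ADD): [-62, -30, -99]

[-62, -30, -99]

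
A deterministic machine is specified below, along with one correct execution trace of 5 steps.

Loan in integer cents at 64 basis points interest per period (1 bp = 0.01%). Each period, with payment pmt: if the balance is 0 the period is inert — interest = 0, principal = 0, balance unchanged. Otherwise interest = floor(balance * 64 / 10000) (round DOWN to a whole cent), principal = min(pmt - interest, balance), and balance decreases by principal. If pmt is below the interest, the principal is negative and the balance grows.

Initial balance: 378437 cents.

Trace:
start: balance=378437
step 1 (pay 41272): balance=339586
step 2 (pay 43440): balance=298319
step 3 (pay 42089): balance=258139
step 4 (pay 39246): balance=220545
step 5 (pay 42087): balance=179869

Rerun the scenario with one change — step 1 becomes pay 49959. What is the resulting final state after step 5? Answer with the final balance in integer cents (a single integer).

(re-executing from step 1 with the substitution; state before step 1: balance=378437)
step 1 (pay 49959): balance=330899
step 2 (pay 43440): balance=289576
step 3 (pay 42089): balance=249340
step 4 (pay 39246): balance=211689
step 5 (pay 42087): balance=170956

170956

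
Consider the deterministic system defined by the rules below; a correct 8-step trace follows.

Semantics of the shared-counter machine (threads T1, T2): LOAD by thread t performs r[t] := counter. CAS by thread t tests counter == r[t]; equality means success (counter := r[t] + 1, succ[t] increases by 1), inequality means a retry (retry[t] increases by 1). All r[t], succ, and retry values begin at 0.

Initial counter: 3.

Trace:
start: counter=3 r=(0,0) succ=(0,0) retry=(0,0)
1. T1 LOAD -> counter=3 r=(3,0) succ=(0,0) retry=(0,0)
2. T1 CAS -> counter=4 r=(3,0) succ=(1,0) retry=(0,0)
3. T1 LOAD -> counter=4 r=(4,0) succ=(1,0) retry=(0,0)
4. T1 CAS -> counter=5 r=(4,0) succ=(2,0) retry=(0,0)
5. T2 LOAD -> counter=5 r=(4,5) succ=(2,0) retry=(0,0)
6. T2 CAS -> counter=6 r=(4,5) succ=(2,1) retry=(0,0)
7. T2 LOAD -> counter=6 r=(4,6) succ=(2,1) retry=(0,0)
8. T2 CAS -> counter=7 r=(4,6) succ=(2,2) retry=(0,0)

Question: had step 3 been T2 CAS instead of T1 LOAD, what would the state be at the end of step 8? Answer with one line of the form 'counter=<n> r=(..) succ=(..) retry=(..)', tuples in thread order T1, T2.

counter=6 r=(3,5) succ=(1,2) retry=(1,1)

(re-executing from step 3 with the substitution; state before step 3: counter=4 r=(3,0) succ=(1,0) retry=(0,0))
3. T2 CAS -> counter=4 r=(3,0) succ=(1,0) retry=(0,1)
4. T1 CAS -> counter=4 r=(3,0) succ=(1,0) retry=(1,1)
5. T2 LOAD -> counter=4 r=(3,4) succ=(1,0) retry=(1,1)
6. T2 CAS -> counter=5 r=(3,4) succ=(1,1) retry=(1,1)
7. T2 LOAD -> counter=5 r=(3,5) succ=(1,1) retry=(1,1)
8. T2 CAS -> counter=6 r=(3,5) succ=(1,2) retry=(1,1)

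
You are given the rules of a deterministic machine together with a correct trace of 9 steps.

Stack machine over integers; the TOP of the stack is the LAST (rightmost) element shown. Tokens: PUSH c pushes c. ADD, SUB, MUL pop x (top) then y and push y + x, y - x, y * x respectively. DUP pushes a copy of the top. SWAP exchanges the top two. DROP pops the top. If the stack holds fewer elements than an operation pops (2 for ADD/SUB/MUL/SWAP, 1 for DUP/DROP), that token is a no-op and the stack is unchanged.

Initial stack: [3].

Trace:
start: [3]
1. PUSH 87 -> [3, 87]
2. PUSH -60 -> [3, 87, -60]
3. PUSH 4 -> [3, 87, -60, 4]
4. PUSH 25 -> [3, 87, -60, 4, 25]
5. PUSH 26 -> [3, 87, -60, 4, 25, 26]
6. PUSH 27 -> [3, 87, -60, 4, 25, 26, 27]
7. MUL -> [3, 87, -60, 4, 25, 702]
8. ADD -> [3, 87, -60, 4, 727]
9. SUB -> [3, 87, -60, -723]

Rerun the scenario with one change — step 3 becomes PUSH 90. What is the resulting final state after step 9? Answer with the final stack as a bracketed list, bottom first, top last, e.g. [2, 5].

(re-executing from step 3 with the substitution; state before step 3: [3, 87, -60])
3. PUSH 90 -> [3, 87, -60, 90]
4. PUSH 25 -> [3, 87, -60, 90, 25]
5. PUSH 26 -> [3, 87, -60, 90, 25, 26]
6. PUSH 27 -> [3, 87, -60, 90, 25, 26, 27]
7. MUL -> [3, 87, -60, 90, 25, 702]
8. ADD -> [3, 87, -60, 90, 727]
9. SUB -> [3, 87, -60, -637]

[3, 87, -60, -637]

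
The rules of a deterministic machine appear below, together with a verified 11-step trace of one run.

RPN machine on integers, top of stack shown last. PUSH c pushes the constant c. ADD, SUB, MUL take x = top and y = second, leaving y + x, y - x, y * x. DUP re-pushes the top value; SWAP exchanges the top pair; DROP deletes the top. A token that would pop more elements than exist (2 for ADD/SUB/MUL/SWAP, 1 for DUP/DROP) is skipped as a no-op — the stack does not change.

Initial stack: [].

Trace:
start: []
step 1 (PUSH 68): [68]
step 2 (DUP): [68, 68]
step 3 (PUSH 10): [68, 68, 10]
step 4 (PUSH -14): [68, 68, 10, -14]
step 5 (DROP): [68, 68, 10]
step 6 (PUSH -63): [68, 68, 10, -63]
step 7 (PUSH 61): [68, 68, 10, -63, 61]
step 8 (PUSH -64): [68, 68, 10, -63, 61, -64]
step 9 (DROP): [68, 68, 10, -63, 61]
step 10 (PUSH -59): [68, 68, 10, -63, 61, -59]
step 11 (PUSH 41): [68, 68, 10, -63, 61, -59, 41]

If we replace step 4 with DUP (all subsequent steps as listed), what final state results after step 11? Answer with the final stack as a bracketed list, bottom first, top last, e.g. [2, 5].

[68, 68, 10, -63, 61, -59, 41]

(re-executing from step 4 with the substitution; state before step 4: [68, 68, 10])
step 4 (DUP): [68, 68, 10, 10]
step 5 (DROP): [68, 68, 10]
step 6 (PUSH -63): [68, 68, 10, -63]
step 7 (PUSH 61): [68, 68, 10, -63, 61]
step 8 (PUSH -64): [68, 68, 10, -63, 61, -64]
step 9 (DROP): [68, 68, 10, -63, 61]
step 10 (PUSH -59): [68, 68, 10, -63, 61, -59]
step 11 (PUSH 41): [68, 68, 10, -63, 61, -59, 41]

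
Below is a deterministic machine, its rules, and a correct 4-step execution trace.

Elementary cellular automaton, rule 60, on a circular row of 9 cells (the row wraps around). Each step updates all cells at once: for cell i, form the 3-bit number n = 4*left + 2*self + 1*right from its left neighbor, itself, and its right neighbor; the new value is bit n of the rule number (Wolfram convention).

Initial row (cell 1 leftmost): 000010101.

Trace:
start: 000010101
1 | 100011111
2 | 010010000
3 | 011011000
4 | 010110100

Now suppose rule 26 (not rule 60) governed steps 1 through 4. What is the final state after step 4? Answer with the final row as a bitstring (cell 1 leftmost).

101010001

(re-executing steps 1..4 under rule 26; state before step 1: 000010101)
1 | 100100000
2 | 011010001
3 | 010001010
4 | 101010001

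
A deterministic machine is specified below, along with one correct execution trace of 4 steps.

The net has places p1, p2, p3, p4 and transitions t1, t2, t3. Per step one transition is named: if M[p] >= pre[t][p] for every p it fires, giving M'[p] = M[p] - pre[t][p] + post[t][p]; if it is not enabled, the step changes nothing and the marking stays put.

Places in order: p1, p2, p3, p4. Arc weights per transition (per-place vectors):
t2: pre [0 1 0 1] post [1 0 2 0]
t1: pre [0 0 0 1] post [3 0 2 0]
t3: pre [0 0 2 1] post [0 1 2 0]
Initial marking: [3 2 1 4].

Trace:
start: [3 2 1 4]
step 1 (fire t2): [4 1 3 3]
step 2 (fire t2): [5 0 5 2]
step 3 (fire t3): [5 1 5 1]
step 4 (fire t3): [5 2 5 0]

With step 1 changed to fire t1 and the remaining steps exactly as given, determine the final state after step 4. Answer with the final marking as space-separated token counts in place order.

(re-executing from step 1 with the substitution; state before step 1: [3 2 1 4])
step 1 (fire t1): [6 2 3 3]
step 2 (fire t2): [7 1 5 2]
step 3 (fire t3): [7 2 5 1]
step 4 (fire t3): [7 3 5 0]

7 3 5 0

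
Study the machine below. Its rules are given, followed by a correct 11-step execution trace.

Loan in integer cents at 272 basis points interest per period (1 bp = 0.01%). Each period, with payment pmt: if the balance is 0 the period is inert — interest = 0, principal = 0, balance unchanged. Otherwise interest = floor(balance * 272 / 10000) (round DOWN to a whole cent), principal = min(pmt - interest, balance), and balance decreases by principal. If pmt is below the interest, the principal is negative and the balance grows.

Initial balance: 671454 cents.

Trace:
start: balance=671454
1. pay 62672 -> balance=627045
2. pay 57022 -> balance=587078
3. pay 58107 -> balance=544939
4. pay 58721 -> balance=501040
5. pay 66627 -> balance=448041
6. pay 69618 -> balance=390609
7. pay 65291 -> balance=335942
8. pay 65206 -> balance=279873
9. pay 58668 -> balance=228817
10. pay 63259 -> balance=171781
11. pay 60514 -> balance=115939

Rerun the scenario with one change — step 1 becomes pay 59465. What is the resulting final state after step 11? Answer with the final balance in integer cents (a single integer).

(re-executing from step 1 with the substitution; state before step 1: balance=671454)
1. pay 59465 -> balance=630252
2. pay 57022 -> balance=590372
3. pay 58107 -> balance=548323
4. pay 58721 -> balance=504516
5. pay 66627 -> balance=451611
6. pay 69618 -> balance=394276
7. pay 65291 -> balance=339709
8. pay 65206 -> balance=283743
9. pay 58668 -> balance=232792
10. pay 63259 -> balance=175864
11. pay 60514 -> balance=120133

120133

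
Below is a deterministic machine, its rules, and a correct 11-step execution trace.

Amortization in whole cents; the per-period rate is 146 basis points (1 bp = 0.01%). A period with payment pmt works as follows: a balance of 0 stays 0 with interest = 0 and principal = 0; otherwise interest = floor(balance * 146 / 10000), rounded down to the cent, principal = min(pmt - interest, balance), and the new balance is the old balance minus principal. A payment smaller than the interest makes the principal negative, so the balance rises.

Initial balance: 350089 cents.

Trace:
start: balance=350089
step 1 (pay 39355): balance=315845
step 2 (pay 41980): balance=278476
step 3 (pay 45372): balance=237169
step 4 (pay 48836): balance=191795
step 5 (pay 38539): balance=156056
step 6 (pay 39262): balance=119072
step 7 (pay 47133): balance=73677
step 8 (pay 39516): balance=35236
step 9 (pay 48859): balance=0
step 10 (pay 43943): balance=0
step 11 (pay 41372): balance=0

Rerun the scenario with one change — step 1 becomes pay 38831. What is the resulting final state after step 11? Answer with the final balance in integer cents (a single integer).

(re-executing from step 1 with the substitution; state before step 1: balance=350089)
step 1 (pay 38831): balance=316369
step 2 (pay 41980): balance=279007
step 3 (pay 45372): balance=237708
step 4 (pay 48836): balance=192342
step 5 (pay 38539): balance=156611
step 6 (pay 39262): balance=119635
step 7 (pay 47133): balance=74248
step 8 (pay 39516): balance=35816
step 9 (pay 48859): balance=0
step 10 (pay 43943): balance=0
step 11 (pay 41372): balance=0

0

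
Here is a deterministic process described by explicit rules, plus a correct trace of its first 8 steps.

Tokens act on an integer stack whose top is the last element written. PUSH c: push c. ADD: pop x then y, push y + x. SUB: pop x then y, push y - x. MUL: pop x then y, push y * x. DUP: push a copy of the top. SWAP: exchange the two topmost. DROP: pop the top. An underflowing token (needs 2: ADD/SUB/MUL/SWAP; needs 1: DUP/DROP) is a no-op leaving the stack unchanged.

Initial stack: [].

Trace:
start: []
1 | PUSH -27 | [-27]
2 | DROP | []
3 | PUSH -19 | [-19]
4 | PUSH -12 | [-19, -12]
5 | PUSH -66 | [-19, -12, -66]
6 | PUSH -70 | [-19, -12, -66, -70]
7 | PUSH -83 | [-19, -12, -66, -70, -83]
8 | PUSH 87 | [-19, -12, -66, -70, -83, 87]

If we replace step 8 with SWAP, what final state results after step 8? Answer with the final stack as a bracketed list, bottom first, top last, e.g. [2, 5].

[-19, -12, -66, -83, -70]

(re-executing from step 8 with the substitution; state before step 8: [-19, -12, -66, -70, -83])
8 | SWAP | [-19, -12, -66, -83, -70]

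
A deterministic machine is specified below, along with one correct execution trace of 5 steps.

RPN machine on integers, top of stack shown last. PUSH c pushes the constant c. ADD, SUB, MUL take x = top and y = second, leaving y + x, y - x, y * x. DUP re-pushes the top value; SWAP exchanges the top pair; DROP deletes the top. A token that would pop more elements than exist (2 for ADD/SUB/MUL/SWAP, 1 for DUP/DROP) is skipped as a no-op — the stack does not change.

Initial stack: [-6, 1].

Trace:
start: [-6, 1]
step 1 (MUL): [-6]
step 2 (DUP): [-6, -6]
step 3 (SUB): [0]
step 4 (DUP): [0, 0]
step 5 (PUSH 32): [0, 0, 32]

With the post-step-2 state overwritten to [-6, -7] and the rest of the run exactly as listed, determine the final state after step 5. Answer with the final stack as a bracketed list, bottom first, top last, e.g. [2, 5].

[1, 1, 32]

state after step 2 := [-6, -7]
step 3 (SUB): [1]
step 4 (DUP): [1, 1]
step 5 (PUSH 32): [1, 1, 32]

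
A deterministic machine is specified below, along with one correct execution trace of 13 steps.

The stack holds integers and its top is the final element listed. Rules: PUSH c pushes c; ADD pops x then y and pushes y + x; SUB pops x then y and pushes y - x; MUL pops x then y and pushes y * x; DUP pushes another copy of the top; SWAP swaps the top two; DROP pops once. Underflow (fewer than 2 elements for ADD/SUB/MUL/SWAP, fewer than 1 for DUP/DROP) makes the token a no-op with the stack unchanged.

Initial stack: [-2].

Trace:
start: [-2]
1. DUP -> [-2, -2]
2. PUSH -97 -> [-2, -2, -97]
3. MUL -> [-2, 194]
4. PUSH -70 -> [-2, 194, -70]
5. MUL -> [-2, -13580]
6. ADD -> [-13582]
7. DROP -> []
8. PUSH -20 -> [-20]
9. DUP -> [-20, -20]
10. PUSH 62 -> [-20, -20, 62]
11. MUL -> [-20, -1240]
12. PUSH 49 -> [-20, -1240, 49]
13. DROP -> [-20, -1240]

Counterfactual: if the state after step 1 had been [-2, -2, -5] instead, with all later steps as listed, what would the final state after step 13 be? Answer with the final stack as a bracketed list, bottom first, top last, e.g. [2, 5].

[-2, -20, -1240]

state after step 1 := [-2, -2, -5]
2. PUSH -97 -> [-2, -2, -5, -97]
3. MUL -> [-2, -2, 485]
4. PUSH -70 -> [-2, -2, 485, -70]
5. MUL -> [-2, -2, -33950]
6. ADD -> [-2, -33952]
7. DROP -> [-2]
8. PUSH -20 -> [-2, -20]
9. DUP -> [-2, -20, -20]
10. PUSH 62 -> [-2, -20, -20, 62]
11. MUL -> [-2, -20, -1240]
12. PUSH 49 -> [-2, -20, -1240, 49]
13. DROP -> [-2, -20, -1240]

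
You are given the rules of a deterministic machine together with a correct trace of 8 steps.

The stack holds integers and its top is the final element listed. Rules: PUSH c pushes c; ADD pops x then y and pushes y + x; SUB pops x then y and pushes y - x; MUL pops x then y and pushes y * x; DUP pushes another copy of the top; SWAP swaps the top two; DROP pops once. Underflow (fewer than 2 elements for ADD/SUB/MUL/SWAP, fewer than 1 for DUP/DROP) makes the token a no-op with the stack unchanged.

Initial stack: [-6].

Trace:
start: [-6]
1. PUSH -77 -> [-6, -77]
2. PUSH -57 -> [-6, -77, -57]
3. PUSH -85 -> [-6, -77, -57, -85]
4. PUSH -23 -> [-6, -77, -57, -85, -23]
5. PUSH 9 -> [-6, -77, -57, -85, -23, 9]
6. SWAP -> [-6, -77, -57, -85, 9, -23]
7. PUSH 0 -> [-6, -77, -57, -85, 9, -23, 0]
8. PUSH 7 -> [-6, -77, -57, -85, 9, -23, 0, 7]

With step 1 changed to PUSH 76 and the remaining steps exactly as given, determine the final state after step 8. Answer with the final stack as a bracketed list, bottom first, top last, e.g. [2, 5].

(re-executing from step 1 with the substitution; state before step 1: [-6])
1. PUSH 76 -> [-6, 76]
2. PUSH -57 -> [-6, 76, -57]
3. PUSH -85 -> [-6, 76, -57, -85]
4. PUSH -23 -> [-6, 76, -57, -85, -23]
5. PUSH 9 -> [-6, 76, -57, -85, -23, 9]
6. SWAP -> [-6, 76, -57, -85, 9, -23]
7. PUSH 0 -> [-6, 76, -57, -85, 9, -23, 0]
8. PUSH 7 -> [-6, 76, -57, -85, 9, -23, 0, 7]

[-6, 76, -57, -85, 9, -23, 0, 7]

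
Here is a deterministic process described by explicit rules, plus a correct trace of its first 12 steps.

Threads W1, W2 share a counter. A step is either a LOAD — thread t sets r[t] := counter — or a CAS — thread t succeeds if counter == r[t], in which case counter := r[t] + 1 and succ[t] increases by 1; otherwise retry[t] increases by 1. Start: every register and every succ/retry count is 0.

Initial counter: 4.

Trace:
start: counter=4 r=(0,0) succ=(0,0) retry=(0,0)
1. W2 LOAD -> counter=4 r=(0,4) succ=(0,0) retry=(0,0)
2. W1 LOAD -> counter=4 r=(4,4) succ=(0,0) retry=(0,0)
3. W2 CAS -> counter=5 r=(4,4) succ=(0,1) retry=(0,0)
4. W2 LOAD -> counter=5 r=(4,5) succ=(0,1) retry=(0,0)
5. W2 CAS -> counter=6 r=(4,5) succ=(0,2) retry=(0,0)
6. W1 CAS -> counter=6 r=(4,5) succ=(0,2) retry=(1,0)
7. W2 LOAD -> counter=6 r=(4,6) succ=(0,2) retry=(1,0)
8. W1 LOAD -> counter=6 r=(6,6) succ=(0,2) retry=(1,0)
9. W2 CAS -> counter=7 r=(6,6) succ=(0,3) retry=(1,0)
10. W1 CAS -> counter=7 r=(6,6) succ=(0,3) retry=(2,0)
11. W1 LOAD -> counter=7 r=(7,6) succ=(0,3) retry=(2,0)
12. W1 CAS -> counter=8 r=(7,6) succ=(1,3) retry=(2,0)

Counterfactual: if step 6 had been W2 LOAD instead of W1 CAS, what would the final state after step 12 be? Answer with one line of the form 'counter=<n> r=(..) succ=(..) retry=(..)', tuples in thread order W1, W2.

counter=8 r=(7,6) succ=(1,3) retry=(1,0)

(re-executing from step 6 with the substitution; state before step 6: counter=6 r=(4,5) succ=(0,2) retry=(0,0))
6. W2 LOAD -> counter=6 r=(4,6) succ=(0,2) retry=(0,0)
7. W2 LOAD -> counter=6 r=(4,6) succ=(0,2) retry=(0,0)
8. W1 LOAD -> counter=6 r=(6,6) succ=(0,2) retry=(0,0)
9. W2 CAS -> counter=7 r=(6,6) succ=(0,3) retry=(0,0)
10. W1 CAS -> counter=7 r=(6,6) succ=(0,3) retry=(1,0)
11. W1 LOAD -> counter=7 r=(7,6) succ=(0,3) retry=(1,0)
12. W1 CAS -> counter=8 r=(7,6) succ=(1,3) retry=(1,0)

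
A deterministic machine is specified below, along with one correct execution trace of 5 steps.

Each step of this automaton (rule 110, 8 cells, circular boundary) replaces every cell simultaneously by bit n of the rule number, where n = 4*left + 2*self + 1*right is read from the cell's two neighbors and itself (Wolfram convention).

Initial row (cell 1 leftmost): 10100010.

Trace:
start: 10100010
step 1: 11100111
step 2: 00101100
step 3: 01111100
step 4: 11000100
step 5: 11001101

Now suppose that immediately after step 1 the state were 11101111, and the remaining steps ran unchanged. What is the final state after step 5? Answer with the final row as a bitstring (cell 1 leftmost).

state after step 1 := 11101111
step 2: 00111000
step 3: 01101000
step 4: 11111000
step 5: 10001001

10001001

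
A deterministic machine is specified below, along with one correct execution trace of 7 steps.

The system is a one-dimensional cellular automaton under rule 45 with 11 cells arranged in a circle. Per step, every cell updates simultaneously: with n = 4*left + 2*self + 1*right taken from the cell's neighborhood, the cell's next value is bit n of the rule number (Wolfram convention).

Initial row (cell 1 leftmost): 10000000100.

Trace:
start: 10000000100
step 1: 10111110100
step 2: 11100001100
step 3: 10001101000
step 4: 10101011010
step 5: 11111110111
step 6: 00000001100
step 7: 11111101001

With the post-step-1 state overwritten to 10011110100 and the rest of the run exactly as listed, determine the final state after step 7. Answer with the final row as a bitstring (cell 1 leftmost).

11011101101

state after step 1 := 10011110100
step 2: 10010001100
step 3: 10010101000
step 4: 10011111010
step 5: 10010000111
step 6: 00010110100
step 7: 11011101101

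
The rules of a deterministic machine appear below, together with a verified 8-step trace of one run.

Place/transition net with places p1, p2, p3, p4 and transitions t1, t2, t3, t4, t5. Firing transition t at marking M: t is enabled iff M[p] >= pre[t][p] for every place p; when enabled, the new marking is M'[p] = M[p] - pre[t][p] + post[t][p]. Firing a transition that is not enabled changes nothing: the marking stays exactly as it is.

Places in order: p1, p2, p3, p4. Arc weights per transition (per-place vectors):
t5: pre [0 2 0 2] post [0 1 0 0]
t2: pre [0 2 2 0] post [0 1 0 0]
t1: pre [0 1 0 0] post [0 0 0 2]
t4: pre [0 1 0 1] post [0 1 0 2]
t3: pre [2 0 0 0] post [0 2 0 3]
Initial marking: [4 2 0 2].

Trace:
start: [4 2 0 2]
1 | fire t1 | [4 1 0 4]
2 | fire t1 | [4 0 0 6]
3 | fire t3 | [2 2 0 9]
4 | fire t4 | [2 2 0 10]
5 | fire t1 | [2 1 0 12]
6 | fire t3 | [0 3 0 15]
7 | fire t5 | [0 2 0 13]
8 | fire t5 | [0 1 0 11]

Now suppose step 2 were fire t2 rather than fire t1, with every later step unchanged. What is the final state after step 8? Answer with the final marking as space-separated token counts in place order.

0 2 0 9

(re-executing from step 2 with the substitution; state before step 2: [4 1 0 4])
2 | fire t2 | [4 1 0 4]
3 | fire t3 | [2 3 0 7]
4 | fire t4 | [2 3 0 8]
5 | fire t1 | [2 2 0 10]
6 | fire t3 | [0 4 0 13]
7 | fire t5 | [0 3 0 11]
8 | fire t5 | [0 2 0 9]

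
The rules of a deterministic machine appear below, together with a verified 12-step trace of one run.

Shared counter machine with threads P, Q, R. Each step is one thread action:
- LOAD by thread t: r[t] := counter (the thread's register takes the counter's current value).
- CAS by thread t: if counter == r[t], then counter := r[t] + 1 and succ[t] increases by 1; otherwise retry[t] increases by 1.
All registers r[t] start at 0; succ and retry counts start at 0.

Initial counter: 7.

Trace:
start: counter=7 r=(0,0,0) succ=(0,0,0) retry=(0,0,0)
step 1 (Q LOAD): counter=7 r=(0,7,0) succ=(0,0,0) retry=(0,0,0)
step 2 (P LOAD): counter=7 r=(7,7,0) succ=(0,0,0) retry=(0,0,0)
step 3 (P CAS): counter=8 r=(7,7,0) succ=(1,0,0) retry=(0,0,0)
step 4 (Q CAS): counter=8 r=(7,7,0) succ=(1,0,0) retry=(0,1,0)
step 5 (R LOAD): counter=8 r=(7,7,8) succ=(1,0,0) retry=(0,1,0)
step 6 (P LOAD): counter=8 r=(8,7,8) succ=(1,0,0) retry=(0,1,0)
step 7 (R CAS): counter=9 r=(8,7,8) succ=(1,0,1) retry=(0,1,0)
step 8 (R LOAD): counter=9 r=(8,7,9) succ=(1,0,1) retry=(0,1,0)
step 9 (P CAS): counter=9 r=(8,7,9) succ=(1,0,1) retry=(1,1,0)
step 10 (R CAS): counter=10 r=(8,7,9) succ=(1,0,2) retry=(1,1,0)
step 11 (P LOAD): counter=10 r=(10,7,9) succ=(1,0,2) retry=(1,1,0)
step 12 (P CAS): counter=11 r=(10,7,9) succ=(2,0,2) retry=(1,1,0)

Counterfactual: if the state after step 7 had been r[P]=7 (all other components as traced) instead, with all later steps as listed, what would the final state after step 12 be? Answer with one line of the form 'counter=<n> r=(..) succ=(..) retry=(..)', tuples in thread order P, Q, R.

counter=11 r=(10,7,9) succ=(2,0,2) retry=(1,1,0)

state after step 7 := counter=9 r=(7,7,8) succ=(1,0,1) retry=(0,1,0)
step 8 (R LOAD): counter=9 r=(7,7,9) succ=(1,0,1) retry=(0,1,0)
step 9 (P CAS): counter=9 r=(7,7,9) succ=(1,0,1) retry=(1,1,0)
step 10 (R CAS): counter=10 r=(7,7,9) succ=(1,0,2) retry=(1,1,0)
step 11 (P LOAD): counter=10 r=(10,7,9) succ=(1,0,2) retry=(1,1,0)
step 12 (P CAS): counter=11 r=(10,7,9) succ=(2,0,2) retry=(1,1,0)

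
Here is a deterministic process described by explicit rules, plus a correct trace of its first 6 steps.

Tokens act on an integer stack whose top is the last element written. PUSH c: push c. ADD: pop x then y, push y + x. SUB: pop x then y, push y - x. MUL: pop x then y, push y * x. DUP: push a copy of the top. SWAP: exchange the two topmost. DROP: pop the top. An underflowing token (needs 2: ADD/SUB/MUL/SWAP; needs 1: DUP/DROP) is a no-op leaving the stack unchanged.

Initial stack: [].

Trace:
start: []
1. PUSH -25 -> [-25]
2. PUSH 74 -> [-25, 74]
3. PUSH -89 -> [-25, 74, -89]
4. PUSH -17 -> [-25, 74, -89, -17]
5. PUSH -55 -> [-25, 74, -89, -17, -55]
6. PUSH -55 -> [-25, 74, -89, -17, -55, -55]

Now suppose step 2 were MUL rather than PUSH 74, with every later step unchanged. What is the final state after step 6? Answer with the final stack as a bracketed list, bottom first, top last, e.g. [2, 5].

(re-executing from step 2 with the substitution; state before step 2: [-25])
2. MUL -> [-25]
3. PUSH -89 -> [-25, -89]
4. PUSH -17 -> [-25, -89, -17]
5. PUSH -55 -> [-25, -89, -17, -55]
6. PUSH -55 -> [-25, -89, -17, -55, -55]

[-25, -89, -17, -55, -55]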